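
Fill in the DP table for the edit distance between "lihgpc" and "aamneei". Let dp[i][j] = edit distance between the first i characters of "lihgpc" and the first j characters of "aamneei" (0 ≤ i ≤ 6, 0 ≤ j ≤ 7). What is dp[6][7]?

7

   ''  a  a  m  n  e  e  i
''  0  1  2  3  4  5  6  7
 l  1  1  2  3  4  5  6  7
 i  2  2  2  3  4  5  6  6
 h  3  3  3  3  4  5  6  7
 g  4  4  4  4  4  5  6  7
 p  5  5  5  5  5  5  6  7
 c  6  6  6  6  6  6  6  7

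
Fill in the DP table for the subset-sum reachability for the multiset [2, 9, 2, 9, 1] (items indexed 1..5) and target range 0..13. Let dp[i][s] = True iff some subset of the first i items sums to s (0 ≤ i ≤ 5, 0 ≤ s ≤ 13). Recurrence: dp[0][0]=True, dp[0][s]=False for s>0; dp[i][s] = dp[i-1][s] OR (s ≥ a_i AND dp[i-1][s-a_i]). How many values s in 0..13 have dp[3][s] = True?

i\s   0   1   2   3   4   5   6   7   8   9  10  11  12  13
  0   T   F   F   F   F   F   F   F   F   F   F   F   F   F
  1   T   F   T   F   F   F   F   F   F   F   F   F   F   F
  2   T   F   T   F   F   F   F   F   F   T   F   T   F   F
  3   T   F   T   F   T   F   F   F   F   T   F   T   F   T
  4   T   F   T   F   T   F   F   F   F   T   F   T   F   T
  5   T   T   T   T   T   T   F   F   F   T   T   T   T   T

6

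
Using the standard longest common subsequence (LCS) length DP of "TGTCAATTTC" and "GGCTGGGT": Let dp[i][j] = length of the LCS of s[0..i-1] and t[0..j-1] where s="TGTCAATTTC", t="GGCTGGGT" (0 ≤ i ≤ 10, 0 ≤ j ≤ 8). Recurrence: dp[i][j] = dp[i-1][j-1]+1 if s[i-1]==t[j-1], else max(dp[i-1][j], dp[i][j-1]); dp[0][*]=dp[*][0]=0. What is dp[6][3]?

2

   ''  G  G  C  T  G  G  G  T
''  0  0  0  0  0  0  0  0  0
 T  0  0  0  0  1  1  1  1  1
 G  0  1  1  1  1  2  2  2  2
 T  0  1  1  1  2  2  2  2  3
 C  0  1  1  2  2  2  2  2  3
 A  0  1  1  2  2  2  2  2  3
 A  0  1  1  2  2  2  2  2  3
 T  0  1  1  2  3  3  3  3  3
 T  0  1  1  2  3  3  3  3  4
 T  0  1  1  2  3  3  3  3  4
 C  0  1  1  2  3  3  3  3  4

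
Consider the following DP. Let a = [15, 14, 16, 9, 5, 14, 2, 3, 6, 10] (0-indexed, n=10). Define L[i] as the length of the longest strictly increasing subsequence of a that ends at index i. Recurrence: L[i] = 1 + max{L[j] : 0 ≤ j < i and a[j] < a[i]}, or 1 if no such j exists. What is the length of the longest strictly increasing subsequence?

   i    0    1    2    3    4    5    6    7    8    9
a[i]   15   14   16    9    5   14    2    3    6   10
L[i]    1    1    2    1    1    2    1    2    3    4

4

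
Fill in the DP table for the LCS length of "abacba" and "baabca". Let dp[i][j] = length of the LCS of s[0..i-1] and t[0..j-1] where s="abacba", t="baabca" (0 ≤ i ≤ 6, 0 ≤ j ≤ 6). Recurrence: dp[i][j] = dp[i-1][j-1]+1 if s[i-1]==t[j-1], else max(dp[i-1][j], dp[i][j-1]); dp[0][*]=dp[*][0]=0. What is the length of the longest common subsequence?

4

   ''  b  a  a  b  c  a
''  0  0  0  0  0  0  0
 a  0  0  1  1  1  1  1
 b  0  1  1  1  2  2  2
 a  0  1  2  2  2  2  3
 c  0  1  2  2  2  3  3
 b  0  1  2  2  3  3  3
 a  0  1  2  3  3  3  4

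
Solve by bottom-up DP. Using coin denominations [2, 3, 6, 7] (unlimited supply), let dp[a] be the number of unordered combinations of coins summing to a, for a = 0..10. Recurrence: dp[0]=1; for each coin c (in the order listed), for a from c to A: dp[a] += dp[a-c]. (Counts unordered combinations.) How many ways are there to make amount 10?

4

after  coin     0     1     2     3     4     5     6     7     8     9    10
          2     1     0     1     0     1     0     1     0     1     0     1
          3     1     0     1     1     1     1     2     1     2     2     2
          6     1     0     1     1     1     1     3     1     3     3     3
          7     1     0     1     1     1     1     3     2     3     4     4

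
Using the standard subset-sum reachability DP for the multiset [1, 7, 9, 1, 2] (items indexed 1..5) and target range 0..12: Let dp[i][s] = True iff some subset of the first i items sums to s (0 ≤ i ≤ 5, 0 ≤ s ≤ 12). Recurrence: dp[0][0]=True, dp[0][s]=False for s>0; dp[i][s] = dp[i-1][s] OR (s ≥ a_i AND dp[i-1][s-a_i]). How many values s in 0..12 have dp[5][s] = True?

i\s   0   1   2   3   4   5   6   7   8   9  10  11  12
  0   T   F   F   F   F   F   F   F   F   F   F   F   F
  1   T   T   F   F   F   F   F   F   F   F   F   F   F
  2   T   T   F   F   F   F   F   T   T   F   F   F   F
  3   T   T   F   F   F   F   F   T   T   T   T   F   F
  4   T   T   T   F   F   F   F   T   T   T   T   T   F
  5   T   T   T   T   T   F   F   T   T   T   T   T   T

11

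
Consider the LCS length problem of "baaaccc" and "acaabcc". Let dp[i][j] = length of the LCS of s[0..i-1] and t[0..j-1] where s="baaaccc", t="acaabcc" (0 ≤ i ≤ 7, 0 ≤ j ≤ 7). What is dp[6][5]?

3

   ''  a  c  a  a  b  c  c
''  0  0  0  0  0  0  0  0
 b  0  0  0  0  0  1  1  1
 a  0  1  1  1  1  1  1  1
 a  0  1  1  2  2  2  2  2
 a  0  1  1  2  3  3  3  3
 c  0  1  2  2  3  3  4  4
 c  0  1  2  2  3  3  4  5
 c  0  1  2  2  3  3  4  5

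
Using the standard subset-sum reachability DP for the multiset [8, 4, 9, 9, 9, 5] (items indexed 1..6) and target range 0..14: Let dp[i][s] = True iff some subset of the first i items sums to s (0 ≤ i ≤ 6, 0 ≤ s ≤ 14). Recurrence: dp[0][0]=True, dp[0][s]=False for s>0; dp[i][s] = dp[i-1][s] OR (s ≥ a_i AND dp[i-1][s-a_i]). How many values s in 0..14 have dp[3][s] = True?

i\s   0   1   2   3   4   5   6   7   8   9  10  11  12  13  14
  0   T   F   F   F   F   F   F   F   F   F   F   F   F   F   F
  1   T   F   F   F   F   F   F   F   T   F   F   F   F   F   F
  2   T   F   F   F   T   F   F   F   T   F   F   F   T   F   F
  3   T   F   F   F   T   F   F   F   T   T   F   F   T   T   F
  4   T   F   F   F   T   F   F   F   T   T   F   F   T   T   F
  5   T   F   F   F   T   F   F   F   T   T   F   F   T   T   F
  6   T   F   F   F   T   T   F   F   T   T   F   F   T   T   T

6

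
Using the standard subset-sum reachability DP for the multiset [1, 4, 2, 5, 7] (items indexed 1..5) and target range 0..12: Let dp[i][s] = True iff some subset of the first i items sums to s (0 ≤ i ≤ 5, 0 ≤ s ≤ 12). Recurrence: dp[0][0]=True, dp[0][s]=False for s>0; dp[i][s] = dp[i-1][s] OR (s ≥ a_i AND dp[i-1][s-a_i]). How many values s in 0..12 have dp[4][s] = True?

13

i\s   0   1   2   3   4   5   6   7   8   9  10  11  12
  0   T   F   F   F   F   F   F   F   F   F   F   F   F
  1   T   T   F   F   F   F   F   F   F   F   F   F   F
  2   T   T   F   F   T   T   F   F   F   F   F   F   F
  3   T   T   T   T   T   T   T   T   F   F   F   F   F
  4   T   T   T   T   T   T   T   T   T   T   T   T   T
  5   T   T   T   T   T   T   T   T   T   T   T   T   T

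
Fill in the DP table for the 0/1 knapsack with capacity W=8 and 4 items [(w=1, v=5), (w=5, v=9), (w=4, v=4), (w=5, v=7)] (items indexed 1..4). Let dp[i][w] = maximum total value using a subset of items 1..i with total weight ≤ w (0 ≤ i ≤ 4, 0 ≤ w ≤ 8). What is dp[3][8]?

i\w   0   1   2   3   4   5   6   7   8
  0   0   0   0   0   0   0   0   0   0
  1   0   5   5   5   5   5   5   5   5
  2   0   5   5   5   5   9  14  14  14
  3   0   5   5   5   5   9  14  14  14
  4   0   5   5   5   5   9  14  14  14

14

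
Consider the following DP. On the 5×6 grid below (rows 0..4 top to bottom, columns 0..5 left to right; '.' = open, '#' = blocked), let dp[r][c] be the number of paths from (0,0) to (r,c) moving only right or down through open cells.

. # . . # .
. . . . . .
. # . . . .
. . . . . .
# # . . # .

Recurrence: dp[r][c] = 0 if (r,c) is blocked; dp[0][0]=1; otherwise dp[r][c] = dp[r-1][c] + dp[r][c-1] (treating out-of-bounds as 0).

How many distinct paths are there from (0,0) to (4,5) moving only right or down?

11

r\c   0   1   2   3   4   5
  0   1   0   0   0   0   0
  1   1   1   1   1   1   1
  2   1   0   1   2   3   4
  3   1   1   2   4   7  11
  4   0   0   2   6   0  11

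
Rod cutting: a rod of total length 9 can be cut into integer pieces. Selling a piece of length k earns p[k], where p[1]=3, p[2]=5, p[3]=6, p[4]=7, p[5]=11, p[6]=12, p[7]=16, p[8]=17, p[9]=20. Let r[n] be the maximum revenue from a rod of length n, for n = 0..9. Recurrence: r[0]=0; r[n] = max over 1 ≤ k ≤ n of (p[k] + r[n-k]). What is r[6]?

   n    0    1    2    3    4    5    6    7    8    9
r[n]    0    3    6    9   12   15   18   21   24   27

18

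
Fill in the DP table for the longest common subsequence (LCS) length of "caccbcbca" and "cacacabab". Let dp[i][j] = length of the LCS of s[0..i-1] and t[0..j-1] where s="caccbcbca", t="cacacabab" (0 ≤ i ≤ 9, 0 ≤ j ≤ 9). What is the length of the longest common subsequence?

   ''  c  a  c  a  c  a  b  a  b
''  0  0  0  0  0  0  0  0  0  0
 c  0  1  1  1  1  1  1  1  1  1
 a  0  1  2  2  2  2  2  2  2  2
 c  0  1  2  3  3  3  3  3  3  3
 c  0  1  2  3  3  4  4  4  4  4
 b  0  1  2  3  3  4  4  5  5  5
 c  0  1  2  3  3  4  4  5  5  5
 b  0  1  2  3  3  4  4  5  5  6
 c  0  1  2  3  3  4  4  5  5  6
 a  0  1  2  3  4  4  5  5  6  6

6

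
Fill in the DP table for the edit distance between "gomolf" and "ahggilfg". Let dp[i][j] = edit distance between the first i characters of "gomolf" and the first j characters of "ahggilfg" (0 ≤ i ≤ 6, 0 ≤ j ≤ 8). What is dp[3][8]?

   ''  a  h  g  g  i  l  f  g
''  0  1  2  3  4  5  6  7  8
 g  1  1  2  2  3  4  5  6  7
 o  2  2  2  3  3  4  5  6  7
 m  3  3  3  3  4  4  5  6  7
 o  4  4  4  4  4  5  5  6  7
 l  5  5  5  5  5  5  5  6  7
 f  6  6  6  6  6  6  6  5  6

7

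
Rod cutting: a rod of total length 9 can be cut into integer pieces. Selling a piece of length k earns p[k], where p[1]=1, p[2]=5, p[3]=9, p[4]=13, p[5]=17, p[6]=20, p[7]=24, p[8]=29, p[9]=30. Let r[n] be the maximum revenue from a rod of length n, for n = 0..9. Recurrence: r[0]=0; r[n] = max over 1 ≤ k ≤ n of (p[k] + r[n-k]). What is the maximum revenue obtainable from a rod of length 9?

   n    0    1    2    3    4    5    6    7    8    9
r[n]    0    1    5    9   13   17   20   24   29   30

30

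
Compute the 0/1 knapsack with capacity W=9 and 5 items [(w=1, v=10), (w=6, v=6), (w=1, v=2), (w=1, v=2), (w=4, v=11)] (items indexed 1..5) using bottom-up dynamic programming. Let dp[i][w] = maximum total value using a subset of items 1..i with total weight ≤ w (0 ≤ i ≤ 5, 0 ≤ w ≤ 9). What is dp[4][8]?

18

i\w   0   1   2   3   4   5   6   7   8   9
  0   0   0   0   0   0   0   0   0   0   0
  1   0  10  10  10  10  10  10  10  10  10
  2   0  10  10  10  10  10  10  16  16  16
  3   0  10  12  12  12  12  12  16  18  18
  4   0  10  12  14  14  14  14  16  18  20
  5   0  10  12  14  14  21  23  25  25  25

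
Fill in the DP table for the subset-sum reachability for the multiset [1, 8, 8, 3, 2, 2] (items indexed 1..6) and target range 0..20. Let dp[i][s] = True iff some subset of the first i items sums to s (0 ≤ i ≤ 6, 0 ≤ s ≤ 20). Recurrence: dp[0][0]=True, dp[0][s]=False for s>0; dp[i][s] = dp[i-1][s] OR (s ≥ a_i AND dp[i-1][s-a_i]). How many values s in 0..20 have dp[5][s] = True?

19

i\s   0   1   2   3   4   5   6   7   8   9  10  11  12  13  14  15  16  17  18  19  20
  0   T   F   F   F   F   F   F   F   F   F   F   F   F   F   F   F   F   F   F   F   F
  1   T   T   F   F   F   F   F   F   F   F   F   F   F   F   F   F   F   F   F   F   F
  2   T   T   F   F   F   F   F   F   T   T   F   F   F   F   F   F   F   F   F   F   F
  3   T   T   F   F   F   F   F   F   T   T   F   F   F   F   F   F   T   T   F   F   F
  4   T   T   F   T   T   F   F   F   T   T   F   T   T   F   F   F   T   T   F   T   T
  5   T   T   T   T   T   T   T   F   T   T   T   T   T   T   T   F   T   T   T   T   T
  6   T   T   T   T   T   T   T   T   T   T   T   T   T   T   T   T   T   T   T   T   T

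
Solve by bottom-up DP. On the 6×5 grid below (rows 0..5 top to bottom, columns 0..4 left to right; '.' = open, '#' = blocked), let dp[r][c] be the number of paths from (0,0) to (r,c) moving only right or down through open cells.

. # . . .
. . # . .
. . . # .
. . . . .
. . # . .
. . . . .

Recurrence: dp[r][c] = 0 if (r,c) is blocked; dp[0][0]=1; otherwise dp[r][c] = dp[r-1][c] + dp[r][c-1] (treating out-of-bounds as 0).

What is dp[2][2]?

2

r\c   0   1   2   3   4
  0   1   0   0   0   0
  1   1   1   0   0   0
  2   1   2   2   0   0
  3   1   3   5   5   5
  4   1   4   0   5  10
  5   1   5   5  10  20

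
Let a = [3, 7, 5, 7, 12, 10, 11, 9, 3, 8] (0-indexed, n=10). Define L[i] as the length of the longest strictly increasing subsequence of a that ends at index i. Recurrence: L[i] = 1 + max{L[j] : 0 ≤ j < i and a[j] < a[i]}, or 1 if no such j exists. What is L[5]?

   i    0    1    2    3    4    5    6    7    8    9
a[i]    3    7    5    7   12   10   11    9    3    8
L[i]    1    2    2    3    4    4    5    4    1    4

4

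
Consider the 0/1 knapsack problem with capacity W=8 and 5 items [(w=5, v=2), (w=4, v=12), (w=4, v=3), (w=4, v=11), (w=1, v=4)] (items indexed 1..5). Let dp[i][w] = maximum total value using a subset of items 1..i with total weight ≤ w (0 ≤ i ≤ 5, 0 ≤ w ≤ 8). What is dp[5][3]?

i\w   0   1   2   3   4   5   6   7   8
  0   0   0   0   0   0   0   0   0   0
  1   0   0   0   0   0   2   2   2   2
  2   0   0   0   0  12  12  12  12  12
  3   0   0   0   0  12  12  12  12  15
  4   0   0   0   0  12  12  12  12  23
  5   0   4   4   4  12  16  16  16  23

4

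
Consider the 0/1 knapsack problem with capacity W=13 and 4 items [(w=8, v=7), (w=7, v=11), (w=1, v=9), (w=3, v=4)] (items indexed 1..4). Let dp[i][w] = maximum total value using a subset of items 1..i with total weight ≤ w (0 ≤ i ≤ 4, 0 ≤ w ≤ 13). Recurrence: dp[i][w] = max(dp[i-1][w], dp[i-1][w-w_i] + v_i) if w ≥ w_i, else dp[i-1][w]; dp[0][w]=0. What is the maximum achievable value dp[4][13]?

24

i\w   0   1   2   3   4   5   6   7   8   9  10  11  12  13
  0   0   0   0   0   0   0   0   0   0   0   0   0   0   0
  1   0   0   0   0   0   0   0   0   7   7   7   7   7   7
  2   0   0   0   0   0   0   0  11  11  11  11  11  11  11
  3   0   9   9   9   9   9   9  11  20  20  20  20  20  20
  4   0   9   9   9  13  13  13  13  20  20  20  24  24  24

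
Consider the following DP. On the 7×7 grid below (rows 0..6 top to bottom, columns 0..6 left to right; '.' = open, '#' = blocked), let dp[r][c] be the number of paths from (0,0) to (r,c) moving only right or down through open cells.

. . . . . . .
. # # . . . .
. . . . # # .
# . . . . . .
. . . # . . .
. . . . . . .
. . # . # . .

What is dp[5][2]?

4

r\c   0   1   2   3   4   5   6
  0   1   1   1   1   1   1   1
  1   1   0   0   1   2   3   4
  2   1   1   1   2   0   0   4
  3   0   1   2   4   4   4   8
  4   0   1   3   0   4   8  16
  5   0   1   4   4   8  16  32
  6   0   1   0   4   0  16  48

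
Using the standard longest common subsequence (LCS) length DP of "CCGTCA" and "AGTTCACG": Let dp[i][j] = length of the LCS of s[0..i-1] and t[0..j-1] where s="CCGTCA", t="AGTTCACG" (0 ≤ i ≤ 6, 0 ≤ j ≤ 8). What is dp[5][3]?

   ''  A  G  T  T  C  A  C  G
''  0  0  0  0  0  0  0  0  0
 C  0  0  0  0  0  1  1  1  1
 C  0  0  0  0  0  1  1  2  2
 G  0  0  1  1  1  1  1  2  3
 T  0  0  1  2  2  2  2  2  3
 C  0  0  1  2  2  3  3  3  3
 A  0  1  1  2  2  3  4  4  4

2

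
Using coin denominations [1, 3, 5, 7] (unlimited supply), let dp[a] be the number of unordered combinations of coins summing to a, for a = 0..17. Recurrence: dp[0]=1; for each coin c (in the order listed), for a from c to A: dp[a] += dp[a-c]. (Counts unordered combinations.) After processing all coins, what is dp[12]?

12

after  coin     0     1     2     3     4     5     6     7     8     9    10    11    12    13    14    15    16    17
          1     1     1     1     1     1     1     1     1     1     1     1     1     1     1     1     1     1     1
          3     1     1     1     2     2     2     3     3     3     4     4     4     5     5     5     6     6     6
          5     1     1     1     2     2     3     4     4     5     6     7     8     9    10    11    13    14    15
          7     1     1     1     2     2     3     4     5     6     7     9    10    12    14    16    19    21    24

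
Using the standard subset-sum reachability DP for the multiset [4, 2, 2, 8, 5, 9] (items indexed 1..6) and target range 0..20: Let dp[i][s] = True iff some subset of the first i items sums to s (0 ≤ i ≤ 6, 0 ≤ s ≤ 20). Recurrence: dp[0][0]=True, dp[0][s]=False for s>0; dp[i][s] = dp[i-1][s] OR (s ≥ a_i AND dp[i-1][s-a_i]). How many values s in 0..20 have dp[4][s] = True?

i\s   0   1   2   3   4   5   6   7   8   9  10  11  12  13  14  15  16  17  18  19  20
  0   T   F   F   F   F   F   F   F   F   F   F   F   F   F   F   F   F   F   F   F   F
  1   T   F   F   F   T   F   F   F   F   F   F   F   F   F   F   F   F   F   F   F   F
  2   T   F   T   F   T   F   T   F   F   F   F   F   F   F   F   F   F   F   F   F   F
  3   T   F   T   F   T   F   T   F   T   F   F   F   F   F   F   F   F   F   F   F   F
  4   T   F   T   F   T   F   T   F   T   F   T   F   T   F   T   F   T   F   F   F   F
  5   T   F   T   F   T   T   T   T   T   T   T   T   T   T   T   T   T   T   F   T   F
  6   T   F   T   F   T   T   T   T   T   T   T   T   T   T   T   T   T   T   T   T   T

9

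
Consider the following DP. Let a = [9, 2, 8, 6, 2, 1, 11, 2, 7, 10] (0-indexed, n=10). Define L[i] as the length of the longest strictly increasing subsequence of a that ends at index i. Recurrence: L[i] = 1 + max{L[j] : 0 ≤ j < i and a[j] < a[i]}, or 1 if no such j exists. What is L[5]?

1

   i    0    1    2    3    4    5    6    7    8    9
a[i]    9    2    8    6    2    1   11    2    7   10
L[i]    1    1    2    2    1    1    3    2    3    4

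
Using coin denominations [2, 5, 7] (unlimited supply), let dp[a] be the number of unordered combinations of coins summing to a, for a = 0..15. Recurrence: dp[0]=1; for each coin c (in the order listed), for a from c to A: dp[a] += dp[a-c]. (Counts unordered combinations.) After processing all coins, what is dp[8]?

after  coin     0     1     2     3     4     5     6     7     8     9    10    11    12    13    14    15
          2     1     0     1     0     1     0     1     0     1     0     1     0     1     0     1     0
          5     1     0     1     0     1     1     1     1     1     1     2     1     2     1     2     2
          7     1     0     1     0     1     1     1     2     1     2     2     2     3     2     4     3

1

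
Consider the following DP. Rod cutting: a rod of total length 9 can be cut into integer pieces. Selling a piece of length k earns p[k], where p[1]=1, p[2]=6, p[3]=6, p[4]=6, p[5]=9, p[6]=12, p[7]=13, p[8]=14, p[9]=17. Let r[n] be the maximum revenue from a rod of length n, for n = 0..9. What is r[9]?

   n    0    1    2    3    4    5    6    7    8    9
r[n]    0    1    6    7   12   13   18   19   24   25

25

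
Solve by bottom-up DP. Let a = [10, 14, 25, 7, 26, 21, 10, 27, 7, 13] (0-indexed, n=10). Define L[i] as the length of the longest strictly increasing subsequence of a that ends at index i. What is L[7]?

5

   i    0    1    2    3    4    5    6    7    8    9
a[i]   10   14   25    7   26   21   10   27    7   13
L[i]    1    2    3    1    4    3    2    5    1    3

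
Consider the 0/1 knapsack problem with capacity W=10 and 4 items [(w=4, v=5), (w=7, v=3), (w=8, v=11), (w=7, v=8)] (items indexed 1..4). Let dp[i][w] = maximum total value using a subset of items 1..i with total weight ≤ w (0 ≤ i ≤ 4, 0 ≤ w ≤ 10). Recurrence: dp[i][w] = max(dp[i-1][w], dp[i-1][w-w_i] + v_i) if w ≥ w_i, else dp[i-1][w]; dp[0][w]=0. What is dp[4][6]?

5

i\w   0   1   2   3   4   5   6   7   8   9  10
  0   0   0   0   0   0   0   0   0   0   0   0
  1   0   0   0   0   5   5   5   5   5   5   5
  2   0   0   0   0   5   5   5   5   5   5   5
  3   0   0   0   0   5   5   5   5  11  11  11
  4   0   0   0   0   5   5   5   8  11  11  11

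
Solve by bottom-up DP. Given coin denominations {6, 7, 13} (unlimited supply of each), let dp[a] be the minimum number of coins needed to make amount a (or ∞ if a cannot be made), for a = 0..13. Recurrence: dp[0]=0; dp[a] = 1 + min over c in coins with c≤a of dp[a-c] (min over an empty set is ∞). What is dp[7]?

1

 a  0  1  2  3  4  5  6  7  8  9 10 11 12 13
dp  0  -  -  -  -  -  1  1  -  -  -  -  2  1
(- denotes ∞ / unreachable)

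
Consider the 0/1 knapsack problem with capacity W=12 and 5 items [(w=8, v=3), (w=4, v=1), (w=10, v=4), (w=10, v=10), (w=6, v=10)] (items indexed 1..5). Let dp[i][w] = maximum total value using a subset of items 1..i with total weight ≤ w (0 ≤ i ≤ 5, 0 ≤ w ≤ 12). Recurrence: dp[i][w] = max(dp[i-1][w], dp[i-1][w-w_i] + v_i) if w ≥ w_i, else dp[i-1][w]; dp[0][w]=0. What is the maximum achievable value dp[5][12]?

i\w   0   1   2   3   4   5   6   7   8   9  10  11  12
  0   0   0   0   0   0   0   0   0   0   0   0   0   0
  1   0   0   0   0   0   0   0   0   3   3   3   3   3
  2   0   0   0   0   1   1   1   1   3   3   3   3   4
  3   0   0   0   0   1   1   1   1   3   3   4   4   4
  4   0   0   0   0   1   1   1   1   3   3  10  10  10
  5   0   0   0   0   1   1  10  10  10  10  11  11  11

11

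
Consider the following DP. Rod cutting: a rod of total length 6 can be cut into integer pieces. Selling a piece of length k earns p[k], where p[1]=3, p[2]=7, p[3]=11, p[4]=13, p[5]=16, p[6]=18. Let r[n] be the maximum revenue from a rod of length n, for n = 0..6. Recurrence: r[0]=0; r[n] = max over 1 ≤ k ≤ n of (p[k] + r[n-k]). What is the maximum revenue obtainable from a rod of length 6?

22

   n    0    1    2    3    4    5    6
r[n]    0    3    7   11   14   18   22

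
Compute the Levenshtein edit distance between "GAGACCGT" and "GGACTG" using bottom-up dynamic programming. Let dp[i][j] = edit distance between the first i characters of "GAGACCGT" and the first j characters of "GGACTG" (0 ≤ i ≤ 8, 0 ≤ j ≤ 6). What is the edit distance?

   ''  G  G  A  C  T  G
''  0  1  2  3  4  5  6
 G  1  0  1  2  3  4  5
 A  2  1  1  1  2  3  4
 G  3  2  1  2  2  3  3
 A  4  3  2  1  2  3  4
 C  5  4  3  2  1  2  3
 C  6  5  4  3  2  2  3
 G  7  6  5  4  3  3  2
 T  8  7  6  5  4  3  3

3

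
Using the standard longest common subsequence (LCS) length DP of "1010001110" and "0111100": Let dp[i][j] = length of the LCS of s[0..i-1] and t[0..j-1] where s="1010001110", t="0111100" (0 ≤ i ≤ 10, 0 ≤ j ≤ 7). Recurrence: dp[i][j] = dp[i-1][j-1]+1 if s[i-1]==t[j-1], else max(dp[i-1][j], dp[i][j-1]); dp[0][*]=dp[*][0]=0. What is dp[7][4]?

3

   ''  0  1  1  1  1  0  0
''  0  0  0  0  0  0  0  0
 1  0  0  1  1  1  1  1  1
 0  0  1  1  1  1  1  2  2
 1  0  1  2  2  2  2  2  2
 0  0  1  2  2  2  2  3  3
 0  0  1  2  2  2  2  3  4
 0  0  1  2  2  2  2  3  4
 1  0  1  2  3  3  3  3  4
 1  0  1  2  3  4  4  4  4
 1  0  1  2  3  4  5  5  5
 0  0  1  2  3  4  5  6  6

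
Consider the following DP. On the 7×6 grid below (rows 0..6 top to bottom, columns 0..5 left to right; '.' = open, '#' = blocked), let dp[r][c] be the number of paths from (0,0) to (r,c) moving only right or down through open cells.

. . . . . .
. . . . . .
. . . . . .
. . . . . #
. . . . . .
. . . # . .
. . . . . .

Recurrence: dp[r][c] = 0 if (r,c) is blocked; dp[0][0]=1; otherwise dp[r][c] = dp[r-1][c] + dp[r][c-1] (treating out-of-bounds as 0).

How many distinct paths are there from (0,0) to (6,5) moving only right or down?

r\c   0   1   2   3   4   5
  0   1   1   1   1   1   1
  1   1   2   3   4   5   6
  2   1   3   6  10  15  21
  3   1   4  10  20  35   0
  4   1   5  15  35  70  70
  5   1   6  21   0  70 140
  6   1   7  28  28  98 238

238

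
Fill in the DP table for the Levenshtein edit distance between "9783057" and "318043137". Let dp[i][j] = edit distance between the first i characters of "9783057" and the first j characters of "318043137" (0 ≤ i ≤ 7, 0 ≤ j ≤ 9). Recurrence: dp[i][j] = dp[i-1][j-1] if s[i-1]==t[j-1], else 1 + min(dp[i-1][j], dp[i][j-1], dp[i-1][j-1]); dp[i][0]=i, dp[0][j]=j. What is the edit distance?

   ''  3  1  8  0  4  3  1  3  7
''  0  1  2  3  4  5  6  7  8  9
 9  1  1  2  3  4  5  6  7  8  9
 7  2  2  2  3  4  5  6  7  8  8
 8  3  3  3  2  3  4  5  6  7  8
 3  4  3  4  3  3  4  4  5  6  7
 0  5  4  4  4  3  4  5  5  6  7
 5  6  5  5  5  4  4  5  6  6  7
 7  7  6  6  6  5  5  5  6  7  6

6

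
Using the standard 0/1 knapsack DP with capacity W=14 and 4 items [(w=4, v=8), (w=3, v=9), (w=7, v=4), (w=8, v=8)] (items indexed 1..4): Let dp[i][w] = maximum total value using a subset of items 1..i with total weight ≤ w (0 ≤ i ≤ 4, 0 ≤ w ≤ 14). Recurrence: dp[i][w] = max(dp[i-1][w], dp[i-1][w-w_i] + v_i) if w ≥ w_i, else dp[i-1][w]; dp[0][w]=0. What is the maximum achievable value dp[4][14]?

i\w   0   1   2   3   4   5   6   7   8   9  10  11  12  13  14
  0   0   0   0   0   0   0   0   0   0   0   0   0   0   0   0
  1   0   0   0   0   8   8   8   8   8   8   8   8   8   8   8
  2   0   0   0   9   9   9   9  17  17  17  17  17  17  17  17
  3   0   0   0   9   9   9   9  17  17  17  17  17  17  17  21
  4   0   0   0   9   9   9   9  17  17  17  17  17  17  17  21

21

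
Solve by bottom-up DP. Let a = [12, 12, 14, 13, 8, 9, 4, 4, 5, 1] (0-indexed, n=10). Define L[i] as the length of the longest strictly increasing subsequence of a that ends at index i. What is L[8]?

   i    0    1    2    3    4    5    6    7    8    9
a[i]   12   12   14   13    8    9    4    4    5    1
L[i]    1    1    2    2    1    2    1    1    2    1

2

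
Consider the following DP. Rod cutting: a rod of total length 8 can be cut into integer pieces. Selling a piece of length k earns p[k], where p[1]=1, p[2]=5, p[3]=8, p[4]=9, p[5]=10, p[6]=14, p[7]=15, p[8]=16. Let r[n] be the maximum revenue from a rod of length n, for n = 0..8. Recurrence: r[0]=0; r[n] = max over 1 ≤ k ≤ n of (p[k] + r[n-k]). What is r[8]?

21

   n    0    1    2    3    4    5    6    7    8
r[n]    0    1    5    8   10   13   16   18   21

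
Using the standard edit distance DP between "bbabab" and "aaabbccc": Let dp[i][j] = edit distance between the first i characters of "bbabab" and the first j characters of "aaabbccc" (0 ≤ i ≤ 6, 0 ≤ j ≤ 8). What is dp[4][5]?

   ''  a  a  a  b  b  c  c  c
''  0  1  2  3  4  5  6  7  8
 b  1  1  2  3  3  4  5  6  7
 b  2  2  2  3  3  3  4  5  6
 a  3  2  2  2  3  4  4  5  6
 b  4  3  3  3  2  3  4  5  6
 a  5  4  3  3  3  3  4  5  6
 b  6  5  4  4  3  3  4  5  6

3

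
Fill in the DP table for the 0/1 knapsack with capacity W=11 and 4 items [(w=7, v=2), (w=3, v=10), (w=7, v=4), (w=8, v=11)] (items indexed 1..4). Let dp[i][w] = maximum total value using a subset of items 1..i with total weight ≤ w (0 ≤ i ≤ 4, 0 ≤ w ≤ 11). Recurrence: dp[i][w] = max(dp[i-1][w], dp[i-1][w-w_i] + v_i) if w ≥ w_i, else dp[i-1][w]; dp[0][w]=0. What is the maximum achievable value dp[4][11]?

i\w   0   1   2   3   4   5   6   7   8   9  10  11
  0   0   0   0   0   0   0   0   0   0   0   0   0
  1   0   0   0   0   0   0   0   2   2   2   2   2
  2   0   0   0  10  10  10  10  10  10  10  12  12
  3   0   0   0  10  10  10  10  10  10  10  14  14
  4   0   0   0  10  10  10  10  10  11  11  14  21

21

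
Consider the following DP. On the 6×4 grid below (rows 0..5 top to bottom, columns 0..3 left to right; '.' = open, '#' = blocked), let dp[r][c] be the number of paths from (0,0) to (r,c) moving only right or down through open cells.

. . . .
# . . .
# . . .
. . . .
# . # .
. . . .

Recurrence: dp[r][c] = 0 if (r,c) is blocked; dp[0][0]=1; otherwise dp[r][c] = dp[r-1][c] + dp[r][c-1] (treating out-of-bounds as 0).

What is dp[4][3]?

10

r\c   0   1   2   3
  0   1   1   1   1
  1   0   1   2   3
  2   0   1   3   6
  3   0   1   4  10
  4   0   1   0  10
  5   0   1   1  11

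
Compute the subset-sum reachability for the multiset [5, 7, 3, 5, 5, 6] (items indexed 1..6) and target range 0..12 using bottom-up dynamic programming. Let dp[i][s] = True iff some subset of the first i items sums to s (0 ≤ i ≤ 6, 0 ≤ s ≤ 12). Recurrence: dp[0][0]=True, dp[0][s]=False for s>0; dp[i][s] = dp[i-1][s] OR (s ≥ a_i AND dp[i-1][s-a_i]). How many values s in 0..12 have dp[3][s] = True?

7

i\s   0   1   2   3   4   5   6   7   8   9  10  11  12
  0   T   F   F   F   F   F   F   F   F   F   F   F   F
  1   T   F   F   F   F   T   F   F   F   F   F   F   F
  2   T   F   F   F   F   T   F   T   F   F   F   F   T
  3   T   F   F   T   F   T   F   T   T   F   T   F   T
  4   T   F   F   T   F   T   F   T   T   F   T   F   T
  5   T   F   F   T   F   T   F   T   T   F   T   F   T
  6   T   F   F   T   F   T   T   T   T   T   T   T   T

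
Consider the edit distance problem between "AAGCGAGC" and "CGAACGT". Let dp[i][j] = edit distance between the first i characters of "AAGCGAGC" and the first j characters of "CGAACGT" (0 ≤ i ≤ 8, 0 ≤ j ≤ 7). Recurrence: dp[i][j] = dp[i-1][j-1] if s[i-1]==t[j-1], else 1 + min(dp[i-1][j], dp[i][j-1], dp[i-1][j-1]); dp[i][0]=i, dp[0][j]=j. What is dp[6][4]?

4

   ''  C  G  A  A  C  G  T
''  0  1  2  3  4  5  6  7
 A  1  1  2  2  3  4  5  6
 A  2  2  2  2  2  3  4  5
 G  3  3  2  3  3  3  3  4
 C  4  3  3  3  4  3  4  4
 G  5  4  3  4  4  4  3  4
 A  6  5  4  3  4  5  4  4
 G  7  6  5  4  4  5  5  5
 C  8  7  6  5  5  4  5  6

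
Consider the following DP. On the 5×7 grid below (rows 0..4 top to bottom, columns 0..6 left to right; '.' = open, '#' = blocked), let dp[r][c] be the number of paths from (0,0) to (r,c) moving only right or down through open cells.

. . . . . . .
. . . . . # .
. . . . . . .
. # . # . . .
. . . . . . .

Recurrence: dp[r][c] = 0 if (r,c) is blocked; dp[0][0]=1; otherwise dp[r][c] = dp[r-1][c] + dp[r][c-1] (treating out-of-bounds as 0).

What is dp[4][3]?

7

r\c   0   1   2   3   4   5   6
  0   1   1   1   1   1   1   1
  1   1   2   3   4   5   0   1
  2   1   3   6  10  15  15  16
  3   1   0   6   0  15  30  46
  4   1   1   7   7  22  52  98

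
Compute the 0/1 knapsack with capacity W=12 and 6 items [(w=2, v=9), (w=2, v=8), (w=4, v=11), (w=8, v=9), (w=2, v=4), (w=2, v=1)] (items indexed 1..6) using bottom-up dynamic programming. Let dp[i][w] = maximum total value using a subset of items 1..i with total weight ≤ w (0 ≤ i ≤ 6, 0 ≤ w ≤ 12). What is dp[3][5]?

17

i\w   0   1   2   3   4   5   6   7   8   9  10  11  12
  0   0   0   0   0   0   0   0   0   0   0   0   0   0
  1   0   0   9   9   9   9   9   9   9   9   9   9   9
  2   0   0   9   9  17  17  17  17  17  17  17  17  17
  3   0   0   9   9  17  17  20  20  28  28  28  28  28
  4   0   0   9   9  17  17  20  20  28  28  28  28  28
  5   0   0   9   9  17  17  21  21  28  28  32  32  32
  6   0   0   9   9  17  17  21  21  28  28  32  32  33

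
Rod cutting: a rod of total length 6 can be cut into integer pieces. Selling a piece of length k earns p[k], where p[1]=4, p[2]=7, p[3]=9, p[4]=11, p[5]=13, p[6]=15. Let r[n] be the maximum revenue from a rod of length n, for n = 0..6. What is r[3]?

12

   n    0    1    2    3    4    5    6
r[n]    0    4    8   12   16   20   24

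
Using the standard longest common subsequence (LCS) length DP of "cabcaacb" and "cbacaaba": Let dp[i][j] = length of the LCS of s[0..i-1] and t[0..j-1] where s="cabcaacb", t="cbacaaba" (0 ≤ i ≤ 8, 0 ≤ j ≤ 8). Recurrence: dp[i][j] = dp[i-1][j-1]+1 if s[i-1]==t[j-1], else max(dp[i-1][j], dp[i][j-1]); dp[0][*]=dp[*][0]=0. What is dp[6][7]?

5

   ''  c  b  a  c  a  a  b  a
''  0  0  0  0  0  0  0  0  0
 c  0  1  1  1  1  1  1  1  1
 a  0  1  1  2  2  2  2  2  2
 b  0  1  2  2  2  2  2  3  3
 c  0  1  2  2  3  3  3  3  3
 a  0  1  2  3  3  4  4  4  4
 a  0  1  2  3  3  4  5  5  5
 c  0  1  2  3  4  4  5  5  5
 b  0  1  2  3  4  4  5  6  6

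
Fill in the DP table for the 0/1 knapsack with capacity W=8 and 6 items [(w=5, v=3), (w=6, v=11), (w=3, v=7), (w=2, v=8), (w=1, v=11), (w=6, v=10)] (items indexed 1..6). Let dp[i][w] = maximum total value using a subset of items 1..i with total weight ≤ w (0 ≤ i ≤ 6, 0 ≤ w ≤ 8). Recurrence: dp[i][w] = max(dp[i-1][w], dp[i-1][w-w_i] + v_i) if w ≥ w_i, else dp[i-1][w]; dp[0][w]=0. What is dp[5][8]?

i\w   0   1   2   3   4   5   6   7   8
  0   0   0   0   0   0   0   0   0   0
  1   0   0   0   0   0   3   3   3   3
  2   0   0   0   0   0   3  11  11  11
  3   0   0   0   7   7   7  11  11  11
  4   0   0   8   8   8  15  15  15  19
  5   0  11  11  19  19  19  26  26  26
  6   0  11  11  19  19  19  26  26  26

26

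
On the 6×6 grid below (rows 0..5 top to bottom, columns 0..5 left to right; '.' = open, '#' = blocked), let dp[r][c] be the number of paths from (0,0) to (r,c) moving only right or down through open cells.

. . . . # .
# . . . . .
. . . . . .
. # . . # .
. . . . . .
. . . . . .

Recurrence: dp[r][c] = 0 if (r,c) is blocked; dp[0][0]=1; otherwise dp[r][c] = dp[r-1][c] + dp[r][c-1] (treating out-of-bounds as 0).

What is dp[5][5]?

r\c   0   1   2   3   4   5
  0   1   1   1   1   0   0
  1   0   1   2   3   3   3
  2   0   1   3   6   9  12
  3   0   0   3   9   0  12
  4   0   0   3  12  12  24
  5   0   0   3  15  27  51

51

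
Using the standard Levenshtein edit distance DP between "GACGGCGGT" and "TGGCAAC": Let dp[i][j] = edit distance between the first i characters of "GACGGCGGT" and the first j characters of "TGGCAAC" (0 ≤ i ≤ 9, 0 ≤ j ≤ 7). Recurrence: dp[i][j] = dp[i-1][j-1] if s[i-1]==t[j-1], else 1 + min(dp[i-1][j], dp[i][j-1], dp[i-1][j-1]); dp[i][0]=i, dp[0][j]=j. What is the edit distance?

6

   ''  T  G  G  C  A  A  C
''  0  1  2  3  4  5  6  7
 G  1  1  1  2  3  4  5  6
 A  2  2  2  2  3  3  4  5
 C  3  3  3  3  2  3  4  4
 G  4  4  3  3  3  3  4  5
 G  5  5  4  3  4  4  4  5
 C  6  6  5  4  3  4  5  4
 G  7  7  6  5  4  4  5  5
 G  8  8  7  6  5  5  5  6
 T  9  8  8  7  6  6  6  6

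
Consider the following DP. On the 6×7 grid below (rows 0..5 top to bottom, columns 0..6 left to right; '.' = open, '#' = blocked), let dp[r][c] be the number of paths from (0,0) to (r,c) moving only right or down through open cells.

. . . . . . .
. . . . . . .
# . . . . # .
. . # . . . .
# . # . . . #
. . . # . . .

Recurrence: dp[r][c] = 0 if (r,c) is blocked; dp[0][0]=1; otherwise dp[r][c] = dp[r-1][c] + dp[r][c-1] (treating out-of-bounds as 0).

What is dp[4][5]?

55

r\c   0   1   2   3   4   5   6
  0   1   1   1   1   1   1   1
  1   1   2   3   4   5   6   7
  2   0   2   5   9  14   0   7
  3   0   2   0   9  23  23  30
  4   0   2   0   9  32  55   0
  5   0   2   2   0  32  87  87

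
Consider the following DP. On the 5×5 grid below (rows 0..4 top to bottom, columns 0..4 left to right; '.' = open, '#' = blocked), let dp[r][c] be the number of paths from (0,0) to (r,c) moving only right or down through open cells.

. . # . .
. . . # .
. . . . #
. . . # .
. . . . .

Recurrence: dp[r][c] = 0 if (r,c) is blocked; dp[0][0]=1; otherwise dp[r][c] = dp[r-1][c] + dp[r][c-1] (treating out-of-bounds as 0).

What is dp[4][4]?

r\c   0   1   2   3   4
  0   1   1   0   0   0
  1   1   2   2   0   0
  2   1   3   5   5   0
  3   1   4   9   0   0
  4   1   5  14  14  14

14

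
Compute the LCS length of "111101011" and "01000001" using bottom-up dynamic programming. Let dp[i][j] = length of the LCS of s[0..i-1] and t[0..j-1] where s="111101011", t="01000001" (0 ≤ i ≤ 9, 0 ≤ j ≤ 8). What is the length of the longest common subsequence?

   ''  0  1  0  0  0  0  0  1
''  0  0  0  0  0  0  0  0  0
 1  0  0  1  1  1  1  1  1  1
 1  0  0  1  1  1  1  1  1  2
 1  0  0  1  1  1  1  1  1  2
 1  0  0  1  1  1  1  1  1  2
 0  0  1  1  2  2  2  2  2  2
 1  0  1  2  2  2  2  2  2  3
 0  0  1  2  3  3  3  3  3  3
 1  0  1  2  3  3  3  3  3  4
 1  0  1  2  3  3  3  3  3  4

4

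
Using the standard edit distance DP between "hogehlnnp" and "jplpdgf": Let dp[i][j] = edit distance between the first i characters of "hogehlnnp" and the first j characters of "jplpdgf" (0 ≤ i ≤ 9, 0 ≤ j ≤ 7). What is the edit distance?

   ''  j  p  l  p  d  g  f
''  0  1  2  3  4  5  6  7
 h  1  1  2  3  4  5  6  7
 o  2  2  2  3  4  5  6  7
 g  3  3  3  3  4  5  5  6
 e  4  4  4  4  4  5  6  6
 h  5  5  5  5  5  5  6  7
 l  6  6  6  5  6  6  6  7
 n  7  7  7  6  6  7  7  7
 n  8  8  8  7  7  7  8  8
 p  9  9  8  8  7  8  8  9

9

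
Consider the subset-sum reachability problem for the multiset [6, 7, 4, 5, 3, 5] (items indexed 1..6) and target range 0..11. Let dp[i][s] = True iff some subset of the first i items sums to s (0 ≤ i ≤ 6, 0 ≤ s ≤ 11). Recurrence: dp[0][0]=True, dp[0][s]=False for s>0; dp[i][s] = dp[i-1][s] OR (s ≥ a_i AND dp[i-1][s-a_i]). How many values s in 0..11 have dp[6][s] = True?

i\s   0   1   2   3   4   5   6   7   8   9  10  11
  0   T   F   F   F   F   F   F   F   F   F   F   F
  1   T   F   F   F   F   F   T   F   F   F   F   F
  2   T   F   F   F   F   F   T   T   F   F   F   F
  3   T   F   F   F   T   F   T   T   F   F   T   T
  4   T   F   F   F   T   T   T   T   F   T   T   T
  5   T   F   F   T   T   T   T   T   T   T   T   T
  6   T   F   F   T   T   T   T   T   T   T   T   T

10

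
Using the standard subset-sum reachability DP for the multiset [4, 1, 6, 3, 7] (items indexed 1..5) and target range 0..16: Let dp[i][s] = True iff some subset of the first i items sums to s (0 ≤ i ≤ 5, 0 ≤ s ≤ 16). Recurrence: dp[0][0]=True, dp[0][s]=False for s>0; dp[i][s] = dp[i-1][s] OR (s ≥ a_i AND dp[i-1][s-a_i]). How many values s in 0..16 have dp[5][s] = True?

i\s   0   1   2   3   4   5   6   7   8   9  10  11  12  13  14  15  16
  0   T   F   F   F   F   F   F   F   F   F   F   F   F   F   F   F   F
  1   T   F   F   F   T   F   F   F   F   F   F   F   F   F   F   F   F
  2   T   T   F   F   T   T   F   F   F   F   F   F   F   F   F   F   F
  3   T   T   F   F   T   T   T   T   F   F   T   T   F   F   F   F   F
  4   T   T   F   T   T   T   T   T   T   T   T   T   F   T   T   F   F
  5   T   T   F   T   T   T   T   T   T   T   T   T   T   T   T   T   T

16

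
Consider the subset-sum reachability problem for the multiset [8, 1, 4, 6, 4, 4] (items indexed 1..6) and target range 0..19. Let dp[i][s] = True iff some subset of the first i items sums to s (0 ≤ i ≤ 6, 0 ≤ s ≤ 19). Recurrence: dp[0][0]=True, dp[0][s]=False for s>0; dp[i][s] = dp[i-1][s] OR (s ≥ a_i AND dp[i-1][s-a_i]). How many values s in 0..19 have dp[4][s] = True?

i\s   0   1   2   3   4   5   6   7   8   9  10  11  12  13  14  15  16  17  18  19
  0   T   F   F   F   F   F   F   F   F   F   F   F   F   F   F   F   F   F   F   F
  1   T   F   F   F   F   F   F   F   T   F   F   F   F   F   F   F   F   F   F   F
  2   T   T   F   F   F   F   F   F   T   T   F   F   F   F   F   F   F   F   F   F
  3   T   T   F   F   T   T   F   F   T   T   F   F   T   T   F   F   F   F   F   F
  4   T   T   F   F   T   T   T   T   T   T   T   T   T   T   T   T   F   F   T   T
  5   T   T   F   F   T   T   T   T   T   T   T   T   T   T   T   T   T   T   T   T
  6   T   T   F   F   T   T   T   T   T   T   T   T   T   T   T   T   T   T   T   T

16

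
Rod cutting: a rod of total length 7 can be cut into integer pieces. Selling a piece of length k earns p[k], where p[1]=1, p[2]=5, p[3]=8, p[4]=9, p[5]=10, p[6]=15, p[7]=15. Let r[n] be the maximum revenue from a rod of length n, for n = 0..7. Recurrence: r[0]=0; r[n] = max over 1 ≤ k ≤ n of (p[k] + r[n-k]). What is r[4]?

   n    0    1    2    3    4    5    6    7
r[n]    0    1    5    8   10   13   16   18

10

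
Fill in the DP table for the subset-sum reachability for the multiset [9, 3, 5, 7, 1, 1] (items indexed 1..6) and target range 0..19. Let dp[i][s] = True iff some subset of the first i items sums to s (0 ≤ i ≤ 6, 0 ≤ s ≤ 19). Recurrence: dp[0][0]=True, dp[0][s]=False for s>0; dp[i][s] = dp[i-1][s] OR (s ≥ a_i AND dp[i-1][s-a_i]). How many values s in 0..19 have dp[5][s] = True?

19

i\s   0   1   2   3   4   5   6   7   8   9  10  11  12  13  14  15  16  17  18  19
  0   T   F   F   F   F   F   F   F   F   F   F   F   F   F   F   F   F   F   F   F
  1   T   F   F   F   F   F   F   F   F   T   F   F   F   F   F   F   F   F   F   F
  2   T   F   F   T   F   F   F   F   F   T   F   F   T   F   F   F   F   F   F   F
  3   T   F   F   T   F   T   F   F   T   T   F   F   T   F   T   F   F   T   F   F
  4   T   F   F   T   F   T   F   T   T   T   T   F   T   F   T   T   T   T   F   T
  5   T   T   F   T   T   T   T   T   T   T   T   T   T   T   T   T   T   T   T   T
  6   T   T   T   T   T   T   T   T   T   T   T   T   T   T   T   T   T   T   T   T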